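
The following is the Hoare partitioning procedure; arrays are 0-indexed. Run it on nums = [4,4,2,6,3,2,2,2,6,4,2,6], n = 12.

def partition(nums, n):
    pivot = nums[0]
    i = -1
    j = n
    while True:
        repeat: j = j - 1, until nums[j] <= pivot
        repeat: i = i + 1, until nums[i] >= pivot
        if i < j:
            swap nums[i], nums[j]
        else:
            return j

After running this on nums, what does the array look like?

[2,4,2,2,3,2,2,6,6,4,4,6]

pivot=4
j stops at 10 (2), i stops at 0 (4); swap ⇒ [2,4,2,6,3,2,2,2,6,4,4,6]
j stops at 9 (4), i stops at 1 (4); swap ⇒ [2,4,2,6,3,2,2,2,6,4,4,6]
j stops at 7 (2), i stops at 3 (6); swap ⇒ [2,4,2,2,3,2,2,6,6,4,4,6]
j stops at 6, i stops at 7; i≥j ⇒ return 6. nums=[2,4,2,2,3,2,2,6,6,4,4,6]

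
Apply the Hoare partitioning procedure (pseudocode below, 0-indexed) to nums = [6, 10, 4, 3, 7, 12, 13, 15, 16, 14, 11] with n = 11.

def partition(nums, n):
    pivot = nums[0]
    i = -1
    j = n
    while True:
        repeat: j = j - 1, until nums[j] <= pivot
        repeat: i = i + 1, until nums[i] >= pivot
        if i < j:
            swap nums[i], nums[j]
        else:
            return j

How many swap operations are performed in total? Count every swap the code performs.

2

pivot=6
j stops at 3 (3), i stops at 0 (6); swap ⇒ [3, 10, 4, 6, 7, 12, 13, 15, 16, 14, 11]
j stops at 2 (4), i stops at 1 (10); swap ⇒ [3, 4, 10, 6, 7, 12, 13, 15, 16, 14, 11]
j stops at 1, i stops at 2; i≥j ⇒ return 1. nums=[3, 4, 10, 6, 7, 12, 13, 15, 16, 14, 11]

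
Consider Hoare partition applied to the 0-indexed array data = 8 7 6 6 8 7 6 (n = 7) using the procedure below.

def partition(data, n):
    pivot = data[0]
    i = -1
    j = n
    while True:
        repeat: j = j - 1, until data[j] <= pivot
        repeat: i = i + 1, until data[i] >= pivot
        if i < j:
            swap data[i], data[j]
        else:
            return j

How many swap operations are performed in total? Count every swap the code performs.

2

pivot = data[0] = 8; i = -1, j = 7
j→6 (data[6]=6≤8), i→0 (data[0]=8≥8); i<j, swap → 6 7 6 6 8 7 8
j→5 (data[5]=7≤8), i→4 (data[4]=8≥8); i<j, swap → 6 7 6 6 7 8 8
j→4, i→5; i≥j, return j=4. data = 6 7 6 6 7 8 8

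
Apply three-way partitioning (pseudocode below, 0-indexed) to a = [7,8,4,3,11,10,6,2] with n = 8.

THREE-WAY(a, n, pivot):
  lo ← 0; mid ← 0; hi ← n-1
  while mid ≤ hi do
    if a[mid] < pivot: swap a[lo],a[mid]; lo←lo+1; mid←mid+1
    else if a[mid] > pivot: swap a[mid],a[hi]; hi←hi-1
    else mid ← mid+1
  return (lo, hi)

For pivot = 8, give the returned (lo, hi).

pivot = 8; lo=0, mid=0, hi=7
a[mid]=7<8: swap a[0],a[0]; lo=1,mid=1 → [7,8,4,3,11,10,6,2]
a[mid]=8=8: mid=2
a[mid]=4<8: swap a[1],a[2]; lo=2,mid=3 → [7,4,8,3,11,10,6,2]
a[mid]=3<8: swap a[2],a[3]; lo=3,mid=4 → [7,4,3,8,11,10,6,2]
a[mid]=11>8: swap a[4],a[7]; hi=6 → [7,4,3,8,2,10,6,11]
a[mid]=2<8: swap a[3],a[4]; lo=4,mid=5 → [7,4,3,2,8,10,6,11]
a[mid]=10>8: swap a[5],a[6]; hi=5 → [7,4,3,2,8,6,10,11]
a[mid]=6<8: swap a[4],a[5]; lo=5,mid=6 → [7,4,3,2,6,8,10,11]
end: lo=5, hi=5; a = [7,4,3,2,6,8,10,11]

(5, 5)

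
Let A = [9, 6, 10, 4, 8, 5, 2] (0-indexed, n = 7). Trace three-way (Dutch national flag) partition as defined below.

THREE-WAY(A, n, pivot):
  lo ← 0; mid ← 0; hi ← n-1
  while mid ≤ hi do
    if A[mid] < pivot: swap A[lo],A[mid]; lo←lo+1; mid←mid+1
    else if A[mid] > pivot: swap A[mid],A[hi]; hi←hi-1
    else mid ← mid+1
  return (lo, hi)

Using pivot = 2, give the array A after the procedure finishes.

pivot = 2; lo=0, mid=0, hi=6
A[mid]=9>2: swap A[0],A[6]; hi=5 → [2, 6, 10, 4, 8, 5, 9]
A[mid]=2=2: mid=1
A[mid]=6>2: swap A[1],A[5]; hi=4 → [2, 5, 10, 4, 8, 6, 9]
A[mid]=5>2: swap A[1],A[4]; hi=3 → [2, 8, 10, 4, 5, 6, 9]
A[mid]=8>2: swap A[1],A[3]; hi=2 → [2, 4, 10, 8, 5, 6, 9]
A[mid]=4>2: swap A[1],A[2]; hi=1 → [2, 10, 4, 8, 5, 6, 9]
A[mid]=10>2: swap A[1],A[1]; hi=0 → [2, 10, 4, 8, 5, 6, 9]
end: lo=0, hi=0; A = [2, 10, 4, 8, 5, 6, 9]

[2, 10, 4, 8, 5, 6, 9]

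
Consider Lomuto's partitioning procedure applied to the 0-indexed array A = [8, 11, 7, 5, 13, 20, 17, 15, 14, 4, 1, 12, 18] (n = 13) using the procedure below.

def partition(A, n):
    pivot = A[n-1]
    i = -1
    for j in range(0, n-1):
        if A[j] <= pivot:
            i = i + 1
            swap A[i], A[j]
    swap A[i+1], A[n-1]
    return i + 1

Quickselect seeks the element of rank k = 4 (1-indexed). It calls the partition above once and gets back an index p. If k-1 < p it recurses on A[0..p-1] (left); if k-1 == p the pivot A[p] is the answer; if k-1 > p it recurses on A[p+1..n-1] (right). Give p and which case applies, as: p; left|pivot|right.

11; left

pivot = A[12] = 18; i = -1
j=0: A[0]=8 ≤ 18 → i=0, swap A[0],A[0] (no change) → [8, 11, 7, 5, 13, 20, 17, 15, 14, 4, 1, 12, 18]
j=1: A[1]=11 ≤ 18 → i=1, swap A[1],A[1] (no change) → [8, 11, 7, 5, 13, 20, 17, 15, 14, 4, 1, 12, 18]
j=2: A[2]=7 ≤ 18 → i=2, swap A[2],A[2] (no change) → [8, 11, 7, 5, 13, 20, 17, 15, 14, 4, 1, 12, 18]
j=3: A[3]=5 ≤ 18 → i=3, swap A[3],A[3] (no change) → [8, 11, 7, 5, 13, 20, 17, 15, 14, 4, 1, 12, 18]
j=4: A[4]=13 ≤ 18 → i=4, swap A[4],A[4] (no change) → [8, 11, 7, 5, 13, 20, 17, 15, 14, 4, 1, 12, 18]
j=5: A[5]=20 > 18 → no swap
j=6: A[6]=17 ≤ 18 → i=5, swap A[5],A[6] → [8, 11, 7, 5, 13, 17, 20, 15, 14, 4, 1, 12, 18]
j=7: A[7]=15 ≤ 18 → i=6, swap A[6],A[7] → [8, 11, 7, 5, 13, 17, 15, 20, 14, 4, 1, 12, 18]
j=8: A[8]=14 ≤ 18 → i=7, swap A[7],A[8] → [8, 11, 7, 5, 13, 17, 15, 14, 20, 4, 1, 12, 18]
j=9: A[9]=4 ≤ 18 → i=8, swap A[8],A[9] → [8, 11, 7, 5, 13, 17, 15, 14, 4, 20, 1, 12, 18]
j=10: A[10]=1 ≤ 18 → i=9, swap A[9],A[10] → [8, 11, 7, 5, 13, 17, 15, 14, 4, 1, 20, 12, 18]
j=11: A[11]=12 ≤ 18 → i=10, swap A[10],A[11] → [8, 11, 7, 5, 13, 17, 15, 14, 4, 1, 12, 20, 18]
final swap A[11],A[12] → [8, 11, 7, 5, 13, 17, 15, 14, 4, 1, 12, 18, 20]; return 11
p = 11; k-1 = 3 < 11 ⇒ left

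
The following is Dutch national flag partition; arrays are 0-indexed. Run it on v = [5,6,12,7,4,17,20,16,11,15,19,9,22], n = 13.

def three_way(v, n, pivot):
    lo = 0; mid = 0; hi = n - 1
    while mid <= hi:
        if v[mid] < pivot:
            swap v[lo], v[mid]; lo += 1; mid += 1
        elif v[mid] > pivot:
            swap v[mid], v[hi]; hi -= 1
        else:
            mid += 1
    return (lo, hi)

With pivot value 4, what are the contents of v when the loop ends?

pivot = 4; lo=0, mid=0, hi=12
v[mid]=5>4: swap v[0],v[12]; hi=11 → [22,6,12,7,4,17,20,16,11,15,19,9,5]
v[mid]=22>4: swap v[0],v[11]; hi=10 → [9,6,12,7,4,17,20,16,11,15,19,22,5]
v[mid]=9>4: swap v[0],v[10]; hi=9 → [19,6,12,7,4,17,20,16,11,15,9,22,5]
v[mid]=19>4: swap v[0],v[9]; hi=8 → [15,6,12,7,4,17,20,16,11,19,9,22,5]
v[mid]=15>4: swap v[0],v[8]; hi=7 → [11,6,12,7,4,17,20,16,15,19,9,22,5]
v[mid]=11>4: swap v[0],v[7]; hi=6 → [16,6,12,7,4,17,20,11,15,19,9,22,5]
v[mid]=16>4: swap v[0],v[6]; hi=5 → [20,6,12,7,4,17,16,11,15,19,9,22,5]
v[mid]=20>4: swap v[0],v[5]; hi=4 → [17,6,12,7,4,20,16,11,15,19,9,22,5]
v[mid]=17>4: swap v[0],v[4]; hi=3 → [4,6,12,7,17,20,16,11,15,19,9,22,5]
v[mid]=4=4: mid=1
v[mid]=6>4: swap v[1],v[3]; hi=2 → [4,7,12,6,17,20,16,11,15,19,9,22,5]
v[mid]=7>4: swap v[1],v[2]; hi=1 → [4,12,7,6,17,20,16,11,15,19,9,22,5]
v[mid]=12>4: swap v[1],v[1]; hi=0 → [4,12,7,6,17,20,16,11,15,19,9,22,5]
end: lo=0, hi=0; v = [4,12,7,6,17,20,16,11,15,19,9,22,5]

[4,12,7,6,17,20,16,11,15,19,9,22,5]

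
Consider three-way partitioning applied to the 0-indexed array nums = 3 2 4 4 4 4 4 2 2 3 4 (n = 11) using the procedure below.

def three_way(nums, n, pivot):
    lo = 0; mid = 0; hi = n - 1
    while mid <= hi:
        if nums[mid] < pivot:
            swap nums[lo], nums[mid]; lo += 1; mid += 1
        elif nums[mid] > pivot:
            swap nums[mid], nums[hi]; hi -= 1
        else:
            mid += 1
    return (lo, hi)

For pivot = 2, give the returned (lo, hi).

(0, 2)

lo=0 mid=0 hi=10
3>2: swap(0,10), hi=9 ⇒ 4 2 4 4 4 4 4 2 2 3 3
4>2: swap(0,9), hi=8 ⇒ 3 2 4 4 4 4 4 2 2 4 3
3>2: swap(0,8), hi=7 ⇒ 2 2 4 4 4 4 4 2 3 4 3
2=2: mid=1
2=2: mid=2
4>2: swap(2,7), hi=6 ⇒ 2 2 2 4 4 4 4 4 3 4 3
2=2: mid=3
4>2: swap(3,6), hi=5 ⇒ 2 2 2 4 4 4 4 4 3 4 3
4>2: swap(3,5), hi=4 ⇒ 2 2 2 4 4 4 4 4 3 4 3
4>2: swap(3,4), hi=3 ⇒ 2 2 2 4 4 4 4 4 3 4 3
4>2: swap(3,3), hi=2 ⇒ 2 2 2 4 4 4 4 4 3 4 3
done. lo=0 hi=2; nums=2 2 2 4 4 4 4 4 3 4 3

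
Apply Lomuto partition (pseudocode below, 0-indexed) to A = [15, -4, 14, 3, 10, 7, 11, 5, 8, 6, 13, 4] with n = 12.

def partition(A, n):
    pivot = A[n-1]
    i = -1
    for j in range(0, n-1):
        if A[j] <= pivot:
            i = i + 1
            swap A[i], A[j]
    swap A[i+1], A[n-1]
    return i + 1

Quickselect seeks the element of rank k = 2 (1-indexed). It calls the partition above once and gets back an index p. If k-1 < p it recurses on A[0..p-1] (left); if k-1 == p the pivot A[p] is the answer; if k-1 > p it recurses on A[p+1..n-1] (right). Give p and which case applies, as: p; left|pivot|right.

2; left

pivot=4, i=-1
j=0: 15>4, skip
j=1: -4≤4, i=0, swap(0,1) ⇒ [-4, 15, 14, 3, 10, 7, 11, 5, 8, 6, 13, 4]
j=2: 14>4, skip
j=3: 3≤4, i=1, swap(1,3) ⇒ [-4, 3, 14, 15, 10, 7, 11, 5, 8, 6, 13, 4]
j=4: 10>4, skip
j=5: 7>4, skip
j=6: 11>4, skip
j=7: 5>4, skip
j=8: 8>4, skip
j=9: 6>4, skip
j=10: 13>4, skip
swap(2,11) ⇒ [-4, 3, 4, 15, 10, 7, 11, 5, 8, 6, 13, 14]; return 2
p = 2; k-1 = 1 < 2 ⇒ left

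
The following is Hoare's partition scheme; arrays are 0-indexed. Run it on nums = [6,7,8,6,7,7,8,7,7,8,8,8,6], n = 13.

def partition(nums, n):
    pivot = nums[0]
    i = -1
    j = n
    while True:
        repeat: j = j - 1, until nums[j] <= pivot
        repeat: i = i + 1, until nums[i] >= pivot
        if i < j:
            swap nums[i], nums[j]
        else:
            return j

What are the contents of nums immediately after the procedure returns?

pivot = nums[0] = 6; i = -1, j = 13
j→12 (nums[12]=6≤6), i→0 (nums[0]=6≥6); i<j, swap → [6,7,8,6,7,7,8,7,7,8,8,8,6]
j→3 (nums[3]=6≤6), i→1 (nums[1]=7≥6); i<j, swap → [6,6,8,7,7,7,8,7,7,8,8,8,6]
j→1, i→2; i≥j, return j=1. nums = [6,6,8,7,7,7,8,7,7,8,8,8,6]

[6,6,8,7,7,7,8,7,7,8,8,8,6]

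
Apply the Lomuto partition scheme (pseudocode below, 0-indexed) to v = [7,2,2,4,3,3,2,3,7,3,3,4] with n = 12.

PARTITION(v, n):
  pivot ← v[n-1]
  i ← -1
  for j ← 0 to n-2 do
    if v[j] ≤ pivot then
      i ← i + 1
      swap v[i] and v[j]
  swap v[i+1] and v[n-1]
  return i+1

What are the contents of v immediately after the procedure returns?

pivot=4, i=-1
j=0: 7>4, skip
j=1: 2≤4, i=0, swap(0,1) ⇒ [2,7,2,4,3,3,2,3,7,3,3,4]
j=2: 2≤4, i=1, swap(1,2) ⇒ [2,2,7,4,3,3,2,3,7,3,3,4]
j=3: 4≤4, i=2, swap(2,3) ⇒ [2,2,4,7,3,3,2,3,7,3,3,4]
j=4: 3≤4, i=3, swap(3,4) ⇒ [2,2,4,3,7,3,2,3,7,3,3,4]
j=5: 3≤4, i=4, swap(4,5) ⇒ [2,2,4,3,3,7,2,3,7,3,3,4]
j=6: 2≤4, i=5, swap(5,6) ⇒ [2,2,4,3,3,2,7,3,7,3,3,4]
j=7: 3≤4, i=6, swap(6,7) ⇒ [2,2,4,3,3,2,3,7,7,3,3,4]
j=8: 7>4, skip
j=9: 3≤4, i=7, swap(7,9) ⇒ [2,2,4,3,3,2,3,3,7,7,3,4]
j=10: 3≤4, i=8, swap(8,10) ⇒ [2,2,4,3,3,2,3,3,3,7,7,4]
swap(9,11) ⇒ [2,2,4,3,3,2,3,3,3,4,7,7]; return 9

[2,2,4,3,3,2,3,3,3,4,7,7]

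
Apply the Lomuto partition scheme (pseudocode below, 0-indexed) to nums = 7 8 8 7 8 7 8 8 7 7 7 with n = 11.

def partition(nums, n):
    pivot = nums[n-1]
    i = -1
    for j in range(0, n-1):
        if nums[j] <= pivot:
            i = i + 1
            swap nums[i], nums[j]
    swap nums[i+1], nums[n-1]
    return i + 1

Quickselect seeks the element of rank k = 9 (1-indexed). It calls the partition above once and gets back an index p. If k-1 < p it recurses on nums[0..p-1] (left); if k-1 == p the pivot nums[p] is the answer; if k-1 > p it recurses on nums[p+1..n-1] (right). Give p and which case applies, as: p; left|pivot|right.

5; right

pivot = nums[10] = 7; i = -1
j=0: nums[0]=7 ≤ 7 → i=0, swap nums[0],nums[0] (no change) → 7 8 8 7 8 7 8 8 7 7 7
j=1: nums[1]=8 > 7 → no swap
j=2: nums[2]=8 > 7 → no swap
j=3: nums[3]=7 ≤ 7 → i=1, swap nums[1],nums[3] → 7 7 8 8 8 7 8 8 7 7 7
j=4: nums[4]=8 > 7 → no swap
j=5: nums[5]=7 ≤ 7 → i=2, swap nums[2],nums[5] → 7 7 7 8 8 8 8 8 7 7 7
j=6: nums[6]=8 > 7 → no swap
j=7: nums[7]=8 > 7 → no swap
j=8: nums[8]=7 ≤ 7 → i=3, swap nums[3],nums[8] → 7 7 7 7 8 8 8 8 8 7 7
j=9: nums[9]=7 ≤ 7 → i=4, swap nums[4],nums[9] → 7 7 7 7 7 8 8 8 8 8 7
final swap nums[5],nums[10] → 7 7 7 7 7 7 8 8 8 8 8; return 5
p = 5; k-1 = 8 > 5 ⇒ right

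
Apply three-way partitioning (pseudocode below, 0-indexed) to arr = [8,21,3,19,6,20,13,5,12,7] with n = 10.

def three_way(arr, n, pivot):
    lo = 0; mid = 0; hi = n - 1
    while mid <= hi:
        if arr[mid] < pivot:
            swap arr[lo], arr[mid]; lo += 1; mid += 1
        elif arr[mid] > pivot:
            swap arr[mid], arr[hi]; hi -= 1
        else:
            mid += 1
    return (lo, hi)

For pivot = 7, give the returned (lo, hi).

lo=0 mid=0 hi=9
8>7: swap(0,9), hi=8 ⇒ [7,21,3,19,6,20,13,5,12,8]
7=7: mid=1
21>7: swap(1,8), hi=7 ⇒ [7,12,3,19,6,20,13,5,21,8]
12>7: swap(1,7), hi=6 ⇒ [7,5,3,19,6,20,13,12,21,8]
5<7: swap(0,1), lo=1 mid=2 ⇒ [5,7,3,19,6,20,13,12,21,8]
3<7: swap(1,2), lo=2 mid=3 ⇒ [5,3,7,19,6,20,13,12,21,8]
19>7: swap(3,6), hi=5 ⇒ [5,3,7,13,6,20,19,12,21,8]
13>7: swap(3,5), hi=4 ⇒ [5,3,7,20,6,13,19,12,21,8]
20>7: swap(3,4), hi=3 ⇒ [5,3,7,6,20,13,19,12,21,8]
6<7: swap(2,3), lo=3 mid=4 ⇒ [5,3,6,7,20,13,19,12,21,8]
done. lo=3 hi=3; arr=[5,3,6,7,20,13,19,12,21,8]

(3, 3)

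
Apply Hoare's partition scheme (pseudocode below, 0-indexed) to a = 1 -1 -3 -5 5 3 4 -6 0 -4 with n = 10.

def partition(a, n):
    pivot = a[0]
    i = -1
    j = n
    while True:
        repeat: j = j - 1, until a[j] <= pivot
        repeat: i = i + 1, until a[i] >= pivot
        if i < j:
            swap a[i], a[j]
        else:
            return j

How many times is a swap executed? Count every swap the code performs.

pivot = a[0] = 1; i = -1, j = 10
j→9 (a[9]=-4≤1), i→0 (a[0]=1≥1); i<j, swap → -4 -1 -3 -5 5 3 4 -6 0 1
j→8 (a[8]=0≤1), i→4 (a[4]=5≥1); i<j, swap → -4 -1 -3 -5 0 3 4 -6 5 1
j→7 (a[7]=-6≤1), i→5 (a[5]=3≥1); i<j, swap → -4 -1 -3 -5 0 -6 4 3 5 1
j→5, i→6; i≥j, return j=5. a = -4 -1 -3 -5 0 -6 4 3 5 1

3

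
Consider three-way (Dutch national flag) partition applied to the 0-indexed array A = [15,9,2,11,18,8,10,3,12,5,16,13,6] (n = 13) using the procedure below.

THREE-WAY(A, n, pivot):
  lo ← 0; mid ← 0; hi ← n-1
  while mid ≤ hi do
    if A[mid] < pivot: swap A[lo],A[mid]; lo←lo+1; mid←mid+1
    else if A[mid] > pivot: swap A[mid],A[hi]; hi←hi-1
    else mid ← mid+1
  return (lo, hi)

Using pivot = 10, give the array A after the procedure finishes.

[6,9,2,5,3,8,10,12,18,16,13,11,15]

lo=0 mid=0 hi=12
15>10: swap(0,12), hi=11 ⇒ [6,9,2,11,18,8,10,3,12,5,16,13,15]
6<10: swap(0,0), lo=1 mid=1 ⇒ [6,9,2,11,18,8,10,3,12,5,16,13,15]
9<10: swap(1,1), lo=2 mid=2 ⇒ [6,9,2,11,18,8,10,3,12,5,16,13,15]
2<10: swap(2,2), lo=3 mid=3 ⇒ [6,9,2,11,18,8,10,3,12,5,16,13,15]
11>10: swap(3,11), hi=10 ⇒ [6,9,2,13,18,8,10,3,12,5,16,11,15]
13>10: swap(3,10), hi=9 ⇒ [6,9,2,16,18,8,10,3,12,5,13,11,15]
16>10: swap(3,9), hi=8 ⇒ [6,9,2,5,18,8,10,3,12,16,13,11,15]
5<10: swap(3,3), lo=4 mid=4 ⇒ [6,9,2,5,18,8,10,3,12,16,13,11,15]
18>10: swap(4,8), hi=7 ⇒ [6,9,2,5,12,8,10,3,18,16,13,11,15]
12>10: swap(4,7), hi=6 ⇒ [6,9,2,5,3,8,10,12,18,16,13,11,15]
3<10: swap(4,4), lo=5 mid=5 ⇒ [6,9,2,5,3,8,10,12,18,16,13,11,15]
8<10: swap(5,5), lo=6 mid=6 ⇒ [6,9,2,5,3,8,10,12,18,16,13,11,15]
10=10: mid=7
done. lo=6 hi=6; A=[6,9,2,5,3,8,10,12,18,16,13,11,15]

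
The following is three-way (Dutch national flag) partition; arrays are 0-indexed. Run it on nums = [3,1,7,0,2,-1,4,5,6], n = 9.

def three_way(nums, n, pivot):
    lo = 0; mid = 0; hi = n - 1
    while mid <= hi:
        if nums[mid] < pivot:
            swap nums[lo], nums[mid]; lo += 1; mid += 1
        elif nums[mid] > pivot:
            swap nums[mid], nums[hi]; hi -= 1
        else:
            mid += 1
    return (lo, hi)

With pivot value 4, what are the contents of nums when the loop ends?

[3,1,0,2,-1,4,5,6,7]

pivot = 4; lo=0, mid=0, hi=8
nums[mid]=3<4: swap nums[0],nums[0]; lo=1,mid=1 → [3,1,7,0,2,-1,4,5,6]
nums[mid]=1<4: swap nums[1],nums[1]; lo=2,mid=2 → [3,1,7,0,2,-1,4,5,6]
nums[mid]=7>4: swap nums[2],nums[8]; hi=7 → [3,1,6,0,2,-1,4,5,7]
nums[mid]=6>4: swap nums[2],nums[7]; hi=6 → [3,1,5,0,2,-1,4,6,7]
nums[mid]=5>4: swap nums[2],nums[6]; hi=5 → [3,1,4,0,2,-1,5,6,7]
nums[mid]=4=4: mid=3
nums[mid]=0<4: swap nums[2],nums[3]; lo=3,mid=4 → [3,1,0,4,2,-1,5,6,7]
nums[mid]=2<4: swap nums[3],nums[4]; lo=4,mid=5 → [3,1,0,2,4,-1,5,6,7]
nums[mid]=-1<4: swap nums[4],nums[5]; lo=5,mid=6 → [3,1,0,2,-1,4,5,6,7]
end: lo=5, hi=5; nums = [3,1,0,2,-1,4,5,6,7]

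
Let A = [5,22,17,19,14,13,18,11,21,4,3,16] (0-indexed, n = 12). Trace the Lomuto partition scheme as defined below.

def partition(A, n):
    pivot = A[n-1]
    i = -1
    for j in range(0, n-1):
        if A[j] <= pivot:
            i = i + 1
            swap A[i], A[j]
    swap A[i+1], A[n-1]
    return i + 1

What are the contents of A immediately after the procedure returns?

pivot=16, i=-1
j=0: 5≤16, i=0, swap(0,0) ⇒ [5,22,17,19,14,13,18,11,21,4,3,16]
j=1: 22>16, skip
j=2: 17>16, skip
j=3: 19>16, skip
j=4: 14≤16, i=1, swap(1,4) ⇒ [5,14,17,19,22,13,18,11,21,4,3,16]
j=5: 13≤16, i=2, swap(2,5) ⇒ [5,14,13,19,22,17,18,11,21,4,3,16]
j=6: 18>16, skip
j=7: 11≤16, i=3, swap(3,7) ⇒ [5,14,13,11,22,17,18,19,21,4,3,16]
j=8: 21>16, skip
j=9: 4≤16, i=4, swap(4,9) ⇒ [5,14,13,11,4,17,18,19,21,22,3,16]
j=10: 3≤16, i=5, swap(5,10) ⇒ [5,14,13,11,4,3,18,19,21,22,17,16]
swap(6,11) ⇒ [5,14,13,11,4,3,16,19,21,22,17,18]; return 6

[5,14,13,11,4,3,16,19,21,22,17,18]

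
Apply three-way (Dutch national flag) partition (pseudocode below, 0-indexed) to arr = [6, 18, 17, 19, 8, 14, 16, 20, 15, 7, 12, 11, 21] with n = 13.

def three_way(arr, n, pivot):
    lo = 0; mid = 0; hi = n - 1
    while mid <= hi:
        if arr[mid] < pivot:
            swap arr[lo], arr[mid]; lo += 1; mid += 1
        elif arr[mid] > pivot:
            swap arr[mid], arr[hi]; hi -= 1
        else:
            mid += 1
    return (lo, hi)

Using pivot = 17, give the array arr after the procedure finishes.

[6, 11, 12, 8, 14, 16, 7, 15, 17, 20, 19, 21, 18]

lo=0 mid=0 hi=12
6<17: swap(0,0), lo=1 mid=1 ⇒ [6, 18, 17, 19, 8, 14, 16, 20, 15, 7, 12, 11, 21]
18>17: swap(1,12), hi=11 ⇒ [6, 21, 17, 19, 8, 14, 16, 20, 15, 7, 12, 11, 18]
21>17: swap(1,11), hi=10 ⇒ [6, 11, 17, 19, 8, 14, 16, 20, 15, 7, 12, 21, 18]
11<17: swap(1,1), lo=2 mid=2 ⇒ [6, 11, 17, 19, 8, 14, 16, 20, 15, 7, 12, 21, 18]
17=17: mid=3
19>17: swap(3,10), hi=9 ⇒ [6, 11, 17, 12, 8, 14, 16, 20, 15, 7, 19, 21, 18]
12<17: swap(2,3), lo=3 mid=4 ⇒ [6, 11, 12, 17, 8, 14, 16, 20, 15, 7, 19, 21, 18]
8<17: swap(3,4), lo=4 mid=5 ⇒ [6, 11, 12, 8, 17, 14, 16, 20, 15, 7, 19, 21, 18]
14<17: swap(4,5), lo=5 mid=6 ⇒ [6, 11, 12, 8, 14, 17, 16, 20, 15, 7, 19, 21, 18]
16<17: swap(5,6), lo=6 mid=7 ⇒ [6, 11, 12, 8, 14, 16, 17, 20, 15, 7, 19, 21, 18]
20>17: swap(7,9), hi=8 ⇒ [6, 11, 12, 8, 14, 16, 17, 7, 15, 20, 19, 21, 18]
7<17: swap(6,7), lo=7 mid=8 ⇒ [6, 11, 12, 8, 14, 16, 7, 17, 15, 20, 19, 21, 18]
15<17: swap(7,8), lo=8 mid=9 ⇒ [6, 11, 12, 8, 14, 16, 7, 15, 17, 20, 19, 21, 18]
done. lo=8 hi=8; arr=[6, 11, 12, 8, 14, 16, 7, 15, 17, 20, 19, 21, 18]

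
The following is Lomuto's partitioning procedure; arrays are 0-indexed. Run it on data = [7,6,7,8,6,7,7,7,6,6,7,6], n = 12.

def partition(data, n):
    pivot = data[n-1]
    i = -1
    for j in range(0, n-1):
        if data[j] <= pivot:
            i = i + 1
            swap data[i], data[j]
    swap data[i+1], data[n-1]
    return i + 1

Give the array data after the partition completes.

[6,6,6,6,6,7,7,7,7,8,7,7]

pivot=6, i=-1
j=0: 7>6, skip
j=1: 6≤6, i=0, swap(0,1) ⇒ [6,7,7,8,6,7,7,7,6,6,7,6]
j=2: 7>6, skip
j=3: 8>6, skip
j=4: 6≤6, i=1, swap(1,4) ⇒ [6,6,7,8,7,7,7,7,6,6,7,6]
j=5: 7>6, skip
j=6: 7>6, skip
j=7: 7>6, skip
j=8: 6≤6, i=2, swap(2,8) ⇒ [6,6,6,8,7,7,7,7,7,6,7,6]
j=9: 6≤6, i=3, swap(3,9) ⇒ [6,6,6,6,7,7,7,7,7,8,7,6]
j=10: 7>6, skip
swap(4,11) ⇒ [6,6,6,6,6,7,7,7,7,8,7,7]; return 4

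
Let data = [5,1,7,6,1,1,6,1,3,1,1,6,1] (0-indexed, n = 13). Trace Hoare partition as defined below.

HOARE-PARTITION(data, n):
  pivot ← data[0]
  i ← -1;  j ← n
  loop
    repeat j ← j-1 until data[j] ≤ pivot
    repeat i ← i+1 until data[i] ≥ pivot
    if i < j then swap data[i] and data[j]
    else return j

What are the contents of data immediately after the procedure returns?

[1,1,1,1,1,1,3,1,6,6,7,6,5]

pivot = data[0] = 5; i = -1, j = 13
j→12 (data[12]=1≤5), i→0 (data[0]=5≥5); i<j, swap → [1,1,7,6,1,1,6,1,3,1,1,6,5]
j→10 (data[10]=1≤5), i→2 (data[2]=7≥5); i<j, swap → [1,1,1,6,1,1,6,1,3,1,7,6,5]
j→9 (data[9]=1≤5), i→3 (data[3]=6≥5); i<j, swap → [1,1,1,1,1,1,6,1,3,6,7,6,5]
j→8 (data[8]=3≤5), i→6 (data[6]=6≥5); i<j, swap → [1,1,1,1,1,1,3,1,6,6,7,6,5]
j→7, i→8; i≥j, return j=7. data = [1,1,1,1,1,1,3,1,6,6,7,6,5]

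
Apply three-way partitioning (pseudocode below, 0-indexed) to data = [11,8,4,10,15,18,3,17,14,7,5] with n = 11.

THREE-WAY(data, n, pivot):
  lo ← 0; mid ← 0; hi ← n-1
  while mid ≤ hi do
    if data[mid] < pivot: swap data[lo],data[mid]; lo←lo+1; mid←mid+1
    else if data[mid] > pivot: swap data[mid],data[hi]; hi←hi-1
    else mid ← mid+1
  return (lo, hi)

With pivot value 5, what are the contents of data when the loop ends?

pivot = 5; lo=0, mid=0, hi=10
data[mid]=11>5: swap data[0],data[10]; hi=9 → [5,8,4,10,15,18,3,17,14,7,11]
data[mid]=5=5: mid=1
data[mid]=8>5: swap data[1],data[9]; hi=8 → [5,7,4,10,15,18,3,17,14,8,11]
data[mid]=7>5: swap data[1],data[8]; hi=7 → [5,14,4,10,15,18,3,17,7,8,11]
data[mid]=14>5: swap data[1],data[7]; hi=6 → [5,17,4,10,15,18,3,14,7,8,11]
data[mid]=17>5: swap data[1],data[6]; hi=5 → [5,3,4,10,15,18,17,14,7,8,11]
data[mid]=3<5: swap data[0],data[1]; lo=1,mid=2 → [3,5,4,10,15,18,17,14,7,8,11]
data[mid]=4<5: swap data[1],data[2]; lo=2,mid=3 → [3,4,5,10,15,18,17,14,7,8,11]
data[mid]=10>5: swap data[3],data[5]; hi=4 → [3,4,5,18,15,10,17,14,7,8,11]
data[mid]=18>5: swap data[3],data[4]; hi=3 → [3,4,5,15,18,10,17,14,7,8,11]
data[mid]=15>5: swap data[3],data[3]; hi=2 → [3,4,5,15,18,10,17,14,7,8,11]
end: lo=2, hi=2; data = [3,4,5,15,18,10,17,14,7,8,11]

[3,4,5,15,18,10,17,14,7,8,11]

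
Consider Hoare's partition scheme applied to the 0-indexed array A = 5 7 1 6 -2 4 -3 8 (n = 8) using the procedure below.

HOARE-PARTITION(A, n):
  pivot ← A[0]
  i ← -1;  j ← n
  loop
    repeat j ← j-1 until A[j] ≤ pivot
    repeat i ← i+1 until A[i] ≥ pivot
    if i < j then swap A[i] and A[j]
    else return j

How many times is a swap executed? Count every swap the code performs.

3

pivot=5
j stops at 6 (-3), i stops at 0 (5); swap ⇒ -3 7 1 6 -2 4 5 8
j stops at 5 (4), i stops at 1 (7); swap ⇒ -3 4 1 6 -2 7 5 8
j stops at 4 (-2), i stops at 3 (6); swap ⇒ -3 4 1 -2 6 7 5 8
j stops at 3, i stops at 4; i≥j ⇒ return 3. A=-3 4 1 -2 6 7 5 8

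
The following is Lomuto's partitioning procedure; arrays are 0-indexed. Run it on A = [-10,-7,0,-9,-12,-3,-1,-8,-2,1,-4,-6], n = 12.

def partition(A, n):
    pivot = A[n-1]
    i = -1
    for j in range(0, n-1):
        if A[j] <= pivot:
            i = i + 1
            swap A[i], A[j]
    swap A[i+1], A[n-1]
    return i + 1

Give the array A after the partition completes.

[-10,-7,-9,-12,-8,-6,-1,0,-2,1,-4,-3]

pivot=-6, i=-1
j=0: -10≤-6, i=0, swap(0,0) ⇒ [-10,-7,0,-9,-12,-3,-1,-8,-2,1,-4,-6]
j=1: -7≤-6, i=1, swap(1,1) ⇒ [-10,-7,0,-9,-12,-3,-1,-8,-2,1,-4,-6]
j=2: 0>-6, skip
j=3: -9≤-6, i=2, swap(2,3) ⇒ [-10,-7,-9,0,-12,-3,-1,-8,-2,1,-4,-6]
j=4: -12≤-6, i=3, swap(3,4) ⇒ [-10,-7,-9,-12,0,-3,-1,-8,-2,1,-4,-6]
j=5: -3>-6, skip
j=6: -1>-6, skip
j=7: -8≤-6, i=4, swap(4,7) ⇒ [-10,-7,-9,-12,-8,-3,-1,0,-2,1,-4,-6]
j=8: -2>-6, skip
j=9: 1>-6, skip
j=10: -4>-6, skip
swap(5,11) ⇒ [-10,-7,-9,-12,-8,-6,-1,0,-2,1,-4,-3]; return 5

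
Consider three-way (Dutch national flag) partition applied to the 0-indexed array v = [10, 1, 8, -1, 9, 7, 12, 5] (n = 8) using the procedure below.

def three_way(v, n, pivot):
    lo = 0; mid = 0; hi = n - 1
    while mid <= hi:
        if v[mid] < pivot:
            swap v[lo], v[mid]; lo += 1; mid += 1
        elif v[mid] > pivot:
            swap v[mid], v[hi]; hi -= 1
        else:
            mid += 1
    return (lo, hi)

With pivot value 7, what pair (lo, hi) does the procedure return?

pivot = 7; lo=0, mid=0, hi=7
v[mid]=10>7: swap v[0],v[7]; hi=6 → [5, 1, 8, -1, 9, 7, 12, 10]
v[mid]=5<7: swap v[0],v[0]; lo=1,mid=1 → [5, 1, 8, -1, 9, 7, 12, 10]
v[mid]=1<7: swap v[1],v[1]; lo=2,mid=2 → [5, 1, 8, -1, 9, 7, 12, 10]
v[mid]=8>7: swap v[2],v[6]; hi=5 → [5, 1, 12, -1, 9, 7, 8, 10]
v[mid]=12>7: swap v[2],v[5]; hi=4 → [5, 1, 7, -1, 9, 12, 8, 10]
v[mid]=7=7: mid=3
v[mid]=-1<7: swap v[2],v[3]; lo=3,mid=4 → [5, 1, -1, 7, 9, 12, 8, 10]
v[mid]=9>7: swap v[4],v[4]; hi=3 → [5, 1, -1, 7, 9, 12, 8, 10]
end: lo=3, hi=3; v = [5, 1, -1, 7, 9, 12, 8, 10]

(3, 3)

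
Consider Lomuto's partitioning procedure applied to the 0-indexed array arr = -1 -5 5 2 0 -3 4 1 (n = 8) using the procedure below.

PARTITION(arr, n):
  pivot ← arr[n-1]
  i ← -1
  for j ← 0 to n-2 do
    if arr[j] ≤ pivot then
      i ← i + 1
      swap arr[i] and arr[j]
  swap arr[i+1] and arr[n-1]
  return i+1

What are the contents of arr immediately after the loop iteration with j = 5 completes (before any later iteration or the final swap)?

-1 -5 0 -3 5 2 4 1

pivot = arr[7] = 1; i = -1
j=0: arr[0]=-1 ≤ 1 → i=0, swap arr[0],arr[0] (no change) → -1 -5 5 2 0 -3 4 1
j=1: arr[1]=-5 ≤ 1 → i=1, swap arr[1],arr[1] (no change) → -1 -5 5 2 0 -3 4 1
j=2: arr[2]=5 > 1 → no swap
j=3: arr[3]=2 > 1 → no swap
j=4: arr[4]=0 ≤ 1 → i=2, swap arr[2],arr[4] → -1 -5 0 2 5 -3 4 1
j=5: arr[5]=-3 ≤ 1 → i=3, swap arr[3],arr[5] → -1 -5 0 -3 5 2 4 1
(after j=5) arr = -1 -5 0 -3 5 2 4 1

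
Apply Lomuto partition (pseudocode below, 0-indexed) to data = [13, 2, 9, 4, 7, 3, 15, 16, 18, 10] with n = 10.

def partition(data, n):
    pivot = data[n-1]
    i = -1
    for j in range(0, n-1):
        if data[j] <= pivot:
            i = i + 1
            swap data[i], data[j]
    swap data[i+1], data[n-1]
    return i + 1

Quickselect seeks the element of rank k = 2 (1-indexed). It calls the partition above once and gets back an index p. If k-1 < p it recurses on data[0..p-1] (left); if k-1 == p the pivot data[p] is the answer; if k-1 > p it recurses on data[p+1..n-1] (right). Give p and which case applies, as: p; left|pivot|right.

5; left

pivot = data[9] = 10; i = -1
j=0: data[0]=13 > 10 → no swap
j=1: data[1]=2 ≤ 10 → i=0, swap data[0],data[1] → [2, 13, 9, 4, 7, 3, 15, 16, 18, 10]
j=2: data[2]=9 ≤ 10 → i=1, swap data[1],data[2] → [2, 9, 13, 4, 7, 3, 15, 16, 18, 10]
j=3: data[3]=4 ≤ 10 → i=2, swap data[2],data[3] → [2, 9, 4, 13, 7, 3, 15, 16, 18, 10]
j=4: data[4]=7 ≤ 10 → i=3, swap data[3],data[4] → [2, 9, 4, 7, 13, 3, 15, 16, 18, 10]
j=5: data[5]=3 ≤ 10 → i=4, swap data[4],data[5] → [2, 9, 4, 7, 3, 13, 15, 16, 18, 10]
j=6: data[6]=15 > 10 → no swap
j=7: data[7]=16 > 10 → no swap
j=8: data[8]=18 > 10 → no swap
final swap data[5],data[9] → [2, 9, 4, 7, 3, 10, 15, 16, 18, 13]; return 5
p = 5; k-1 = 1 < 5 ⇒ left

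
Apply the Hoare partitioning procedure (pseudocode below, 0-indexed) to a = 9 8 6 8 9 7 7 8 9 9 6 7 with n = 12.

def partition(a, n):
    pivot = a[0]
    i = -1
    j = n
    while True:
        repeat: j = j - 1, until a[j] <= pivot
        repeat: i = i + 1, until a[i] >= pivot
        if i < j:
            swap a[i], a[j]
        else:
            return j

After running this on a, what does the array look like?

7 8 6 8 6 7 7 8 9 9 9 9

pivot=9
j stops at 11 (7), i stops at 0 (9); swap ⇒ 7 8 6 8 9 7 7 8 9 9 6 9
j stops at 10 (6), i stops at 4 (9); swap ⇒ 7 8 6 8 6 7 7 8 9 9 9 9
j stops at 9 (9), i stops at 8 (9); swap ⇒ 7 8 6 8 6 7 7 8 9 9 9 9
j stops at 8, i stops at 9; i≥j ⇒ return 8. a=7 8 6 8 6 7 7 8 9 9 9 9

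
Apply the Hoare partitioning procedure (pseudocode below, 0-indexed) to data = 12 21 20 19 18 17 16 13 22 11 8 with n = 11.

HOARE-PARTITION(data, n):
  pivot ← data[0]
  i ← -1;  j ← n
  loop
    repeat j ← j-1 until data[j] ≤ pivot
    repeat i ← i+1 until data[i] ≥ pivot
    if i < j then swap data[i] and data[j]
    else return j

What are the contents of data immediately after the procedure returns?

pivot = data[0] = 12; i = -1, j = 11
j→10 (data[10]=8≤12), i→0 (data[0]=12≥12); i<j, swap → 8 21 20 19 18 17 16 13 22 11 12
j→9 (data[9]=11≤12), i→1 (data[1]=21≥12); i<j, swap → 8 11 20 19 18 17 16 13 22 21 12
j→1, i→2; i≥j, return j=1. data = 8 11 20 19 18 17 16 13 22 21 12

8 11 20 19 18 17 16 13 22 21 12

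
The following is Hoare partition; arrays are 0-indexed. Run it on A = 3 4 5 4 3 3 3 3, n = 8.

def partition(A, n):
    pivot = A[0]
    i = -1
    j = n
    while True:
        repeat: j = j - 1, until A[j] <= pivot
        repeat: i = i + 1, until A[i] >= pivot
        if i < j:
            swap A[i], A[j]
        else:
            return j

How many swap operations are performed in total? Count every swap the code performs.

4

pivot = A[0] = 3; i = -1, j = 8
j→7 (A[7]=3≤3), i→0 (A[0]=3≥3); i<j, swap → 3 4 5 4 3 3 3 3
j→6 (A[6]=3≤3), i→1 (A[1]=4≥3); i<j, swap → 3 3 5 4 3 3 4 3
j→5 (A[5]=3≤3), i→2 (A[2]=5≥3); i<j, swap → 3 3 3 4 3 5 4 3
j→4 (A[4]=3≤3), i→3 (A[3]=4≥3); i<j, swap → 3 3 3 3 4 5 4 3
j→3, i→4; i≥j, return j=3. A = 3 3 3 3 4 5 4 3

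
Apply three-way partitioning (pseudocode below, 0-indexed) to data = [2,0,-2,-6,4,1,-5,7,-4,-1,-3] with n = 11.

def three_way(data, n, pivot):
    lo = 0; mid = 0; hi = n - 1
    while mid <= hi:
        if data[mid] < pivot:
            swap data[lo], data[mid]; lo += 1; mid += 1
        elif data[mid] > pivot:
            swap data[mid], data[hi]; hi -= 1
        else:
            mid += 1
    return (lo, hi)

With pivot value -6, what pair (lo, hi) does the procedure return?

(0, 0)

lo=0 mid=0 hi=10
2>-6: swap(0,10), hi=9 ⇒ [-3,0,-2,-6,4,1,-5,7,-4,-1,2]
-3>-6: swap(0,9), hi=8 ⇒ [-1,0,-2,-6,4,1,-5,7,-4,-3,2]
-1>-6: swap(0,8), hi=7 ⇒ [-4,0,-2,-6,4,1,-5,7,-1,-3,2]
-4>-6: swap(0,7), hi=6 ⇒ [7,0,-2,-6,4,1,-5,-4,-1,-3,2]
7>-6: swap(0,6), hi=5 ⇒ [-5,0,-2,-6,4,1,7,-4,-1,-3,2]
-5>-6: swap(0,5), hi=4 ⇒ [1,0,-2,-6,4,-5,7,-4,-1,-3,2]
1>-6: swap(0,4), hi=3 ⇒ [4,0,-2,-6,1,-5,7,-4,-1,-3,2]
4>-6: swap(0,3), hi=2 ⇒ [-6,0,-2,4,1,-5,7,-4,-1,-3,2]
-6=-6: mid=1
0>-6: swap(1,2), hi=1 ⇒ [-6,-2,0,4,1,-5,7,-4,-1,-3,2]
-2>-6: swap(1,1), hi=0 ⇒ [-6,-2,0,4,1,-5,7,-4,-1,-3,2]
done. lo=0 hi=0; data=[-6,-2,0,4,1,-5,7,-4,-1,-3,2]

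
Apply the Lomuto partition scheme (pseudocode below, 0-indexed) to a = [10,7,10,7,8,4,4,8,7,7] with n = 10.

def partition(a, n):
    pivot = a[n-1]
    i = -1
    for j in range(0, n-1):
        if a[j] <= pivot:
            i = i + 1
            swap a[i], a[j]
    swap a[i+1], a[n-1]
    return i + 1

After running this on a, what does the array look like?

[7,7,4,4,7,7,10,8,8,10]

pivot=7, i=-1
j=0: 10>7, skip
j=1: 7≤7, i=0, swap(0,1) ⇒ [7,10,10,7,8,4,4,8,7,7]
j=2: 10>7, skip
j=3: 7≤7, i=1, swap(1,3) ⇒ [7,7,10,10,8,4,4,8,7,7]
j=4: 8>7, skip
j=5: 4≤7, i=2, swap(2,5) ⇒ [7,7,4,10,8,10,4,8,7,7]
j=6: 4≤7, i=3, swap(3,6) ⇒ [7,7,4,4,8,10,10,8,7,7]
j=7: 8>7, skip
j=8: 7≤7, i=4, swap(4,8) ⇒ [7,7,4,4,7,10,10,8,8,7]
swap(5,9) ⇒ [7,7,4,4,7,7,10,8,8,10]; return 5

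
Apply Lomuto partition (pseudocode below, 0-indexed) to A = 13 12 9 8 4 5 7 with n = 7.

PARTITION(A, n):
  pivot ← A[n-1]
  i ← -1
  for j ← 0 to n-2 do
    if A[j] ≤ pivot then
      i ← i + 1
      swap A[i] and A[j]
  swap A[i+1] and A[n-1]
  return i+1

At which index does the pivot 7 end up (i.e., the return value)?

2

pivot = A[6] = 7; i = -1
j=0: A[0]=13 > 7 → no swap
j=1: A[1]=12 > 7 → no swap
j=2: A[2]=9 > 7 → no swap
j=3: A[3]=8 > 7 → no swap
j=4: A[4]=4 ≤ 7 → i=0, swap A[0],A[4] → 4 12 9 8 13 5 7
j=5: A[5]=5 ≤ 7 → i=1, swap A[1],A[5] → 4 5 9 8 13 12 7
final swap A[2],A[6] → 4 5 7 8 13 12 9; return 2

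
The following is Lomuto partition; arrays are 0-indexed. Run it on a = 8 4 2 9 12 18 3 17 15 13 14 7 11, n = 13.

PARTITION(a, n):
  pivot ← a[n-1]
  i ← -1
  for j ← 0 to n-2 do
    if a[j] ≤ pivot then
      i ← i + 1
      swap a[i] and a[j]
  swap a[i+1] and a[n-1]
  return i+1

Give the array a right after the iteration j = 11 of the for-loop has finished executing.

pivot=11, i=-1
j=0: 8≤11, i=0, swap(0,0) ⇒ 8 4 2 9 12 18 3 17 15 13 14 7 11
j=1: 4≤11, i=1, swap(1,1) ⇒ 8 4 2 9 12 18 3 17 15 13 14 7 11
j=2: 2≤11, i=2, swap(2,2) ⇒ 8 4 2 9 12 18 3 17 15 13 14 7 11
j=3: 9≤11, i=3, swap(3,3) ⇒ 8 4 2 9 12 18 3 17 15 13 14 7 11
j=4: 12>11, skip
j=5: 18>11, skip
j=6: 3≤11, i=4, swap(4,6) ⇒ 8 4 2 9 3 18 12 17 15 13 14 7 11
j=7: 17>11, skip
j=8: 15>11, skip
j=9: 13>11, skip
j=10: 14>11, skip
j=11: 7≤11, i=5, swap(5,11) ⇒ 8 4 2 9 3 7 12 17 15 13 14 18 11
(after j=11) a = 8 4 2 9 3 7 12 17 15 13 14 18 11

8 4 2 9 3 7 12 17 15 13 14 18 11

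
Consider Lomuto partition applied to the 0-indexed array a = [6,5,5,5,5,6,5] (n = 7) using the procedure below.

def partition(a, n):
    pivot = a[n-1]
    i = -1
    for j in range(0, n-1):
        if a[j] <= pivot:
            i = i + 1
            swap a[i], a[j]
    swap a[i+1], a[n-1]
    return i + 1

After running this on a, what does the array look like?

pivot = a[6] = 5; i = -1
j=0: a[0]=6 > 5 → no swap
j=1: a[1]=5 ≤ 5 → i=0, swap a[0],a[1] → [5,6,5,5,5,6,5]
j=2: a[2]=5 ≤ 5 → i=1, swap a[1],a[2] → [5,5,6,5,5,6,5]
j=3: a[3]=5 ≤ 5 → i=2, swap a[2],a[3] → [5,5,5,6,5,6,5]
j=4: a[4]=5 ≤ 5 → i=3, swap a[3],a[4] → [5,5,5,5,6,6,5]
j=5: a[5]=6 > 5 → no swap
final swap a[4],a[6] → [5,5,5,5,5,6,6]; return 4

[5,5,5,5,5,6,6]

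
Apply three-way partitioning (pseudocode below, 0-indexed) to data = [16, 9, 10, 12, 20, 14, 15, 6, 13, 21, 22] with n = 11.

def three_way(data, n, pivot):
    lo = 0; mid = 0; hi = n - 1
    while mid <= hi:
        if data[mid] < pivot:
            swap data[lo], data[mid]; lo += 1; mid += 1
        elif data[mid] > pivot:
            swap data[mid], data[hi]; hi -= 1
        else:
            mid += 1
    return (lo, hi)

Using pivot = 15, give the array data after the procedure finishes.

pivot = 15; lo=0, mid=0, hi=10
data[mid]=16>15: swap data[0],data[10]; hi=9 → [22, 9, 10, 12, 20, 14, 15, 6, 13, 21, 16]
data[mid]=22>15: swap data[0],data[9]; hi=8 → [21, 9, 10, 12, 20, 14, 15, 6, 13, 22, 16]
data[mid]=21>15: swap data[0],data[8]; hi=7 → [13, 9, 10, 12, 20, 14, 15, 6, 21, 22, 16]
data[mid]=13<15: swap data[0],data[0]; lo=1,mid=1 → [13, 9, 10, 12, 20, 14, 15, 6, 21, 22, 16]
data[mid]=9<15: swap data[1],data[1]; lo=2,mid=2 → [13, 9, 10, 12, 20, 14, 15, 6, 21, 22, 16]
data[mid]=10<15: swap data[2],data[2]; lo=3,mid=3 → [13, 9, 10, 12, 20, 14, 15, 6, 21, 22, 16]
data[mid]=12<15: swap data[3],data[3]; lo=4,mid=4 → [13, 9, 10, 12, 20, 14, 15, 6, 21, 22, 16]
data[mid]=20>15: swap data[4],data[7]; hi=6 → [13, 9, 10, 12, 6, 14, 15, 20, 21, 22, 16]
data[mid]=6<15: swap data[4],data[4]; lo=5,mid=5 → [13, 9, 10, 12, 6, 14, 15, 20, 21, 22, 16]
data[mid]=14<15: swap data[5],data[5]; lo=6,mid=6 → [13, 9, 10, 12, 6, 14, 15, 20, 21, 22, 16]
data[mid]=15=15: mid=7
end: lo=6, hi=6; data = [13, 9, 10, 12, 6, 14, 15, 20, 21, 22, 16]

[13, 9, 10, 12, 6, 14, 15, 20, 21, 22, 16]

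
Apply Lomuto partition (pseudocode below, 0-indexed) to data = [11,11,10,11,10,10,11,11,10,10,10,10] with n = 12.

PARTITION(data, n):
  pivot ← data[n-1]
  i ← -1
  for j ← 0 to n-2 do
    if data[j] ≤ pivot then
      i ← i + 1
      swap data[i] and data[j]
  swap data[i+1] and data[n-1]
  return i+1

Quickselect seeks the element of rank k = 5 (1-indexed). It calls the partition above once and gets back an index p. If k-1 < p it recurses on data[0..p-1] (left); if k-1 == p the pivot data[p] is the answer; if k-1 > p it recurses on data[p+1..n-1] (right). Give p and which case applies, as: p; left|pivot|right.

6; left

pivot = data[11] = 10; i = -1
j=0: data[0]=11 > 10 → no swap
j=1: data[1]=11 > 10 → no swap
j=2: data[2]=10 ≤ 10 → i=0, swap data[0],data[2] → [10,11,11,11,10,10,11,11,10,10,10,10]
j=3: data[3]=11 > 10 → no swap
j=4: data[4]=10 ≤ 10 → i=1, swap data[1],data[4] → [10,10,11,11,11,10,11,11,10,10,10,10]
j=5: data[5]=10 ≤ 10 → i=2, swap data[2],data[5] → [10,10,10,11,11,11,11,11,10,10,10,10]
j=6: data[6]=11 > 10 → no swap
j=7: data[7]=11 > 10 → no swap
j=8: data[8]=10 ≤ 10 → i=3, swap data[3],data[8] → [10,10,10,10,11,11,11,11,11,10,10,10]
j=9: data[9]=10 ≤ 10 → i=4, swap data[4],data[9] → [10,10,10,10,10,11,11,11,11,11,10,10]
j=10: data[10]=10 ≤ 10 → i=5, swap data[5],data[10] → [10,10,10,10,10,10,11,11,11,11,11,10]
final swap data[6],data[11] → [10,10,10,10,10,10,10,11,11,11,11,11]; return 6
p = 6; k-1 = 4 < 6 ⇒ left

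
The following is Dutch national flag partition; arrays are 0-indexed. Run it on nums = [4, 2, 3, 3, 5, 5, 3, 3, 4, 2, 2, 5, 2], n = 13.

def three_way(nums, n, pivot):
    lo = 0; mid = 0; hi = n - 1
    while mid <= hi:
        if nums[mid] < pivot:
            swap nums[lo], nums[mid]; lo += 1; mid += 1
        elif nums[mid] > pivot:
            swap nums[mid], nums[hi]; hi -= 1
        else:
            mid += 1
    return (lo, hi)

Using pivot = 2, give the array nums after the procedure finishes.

lo=0 mid=0 hi=12
4>2: swap(0,12), hi=11 ⇒ [2, 2, 3, 3, 5, 5, 3, 3, 4, 2, 2, 5, 4]
2=2: mid=1
2=2: mid=2
3>2: swap(2,11), hi=10 ⇒ [2, 2, 5, 3, 5, 5, 3, 3, 4, 2, 2, 3, 4]
5>2: swap(2,10), hi=9 ⇒ [2, 2, 2, 3, 5, 5, 3, 3, 4, 2, 5, 3, 4]
2=2: mid=3
3>2: swap(3,9), hi=8 ⇒ [2, 2, 2, 2, 5, 5, 3, 3, 4, 3, 5, 3, 4]
2=2: mid=4
5>2: swap(4,8), hi=7 ⇒ [2, 2, 2, 2, 4, 5, 3, 3, 5, 3, 5, 3, 4]
4>2: swap(4,7), hi=6 ⇒ [2, 2, 2, 2, 3, 5, 3, 4, 5, 3, 5, 3, 4]
3>2: swap(4,6), hi=5 ⇒ [2, 2, 2, 2, 3, 5, 3, 4, 5, 3, 5, 3, 4]
3>2: swap(4,5), hi=4 ⇒ [2, 2, 2, 2, 5, 3, 3, 4, 5, 3, 5, 3, 4]
5>2: swap(4,4), hi=3 ⇒ [2, 2, 2, 2, 5, 3, 3, 4, 5, 3, 5, 3, 4]
done. lo=0 hi=3; nums=[2, 2, 2, 2, 5, 3, 3, 4, 5, 3, 5, 3, 4]

[2, 2, 2, 2, 5, 3, 3, 4, 5, 3, 5, 3, 4]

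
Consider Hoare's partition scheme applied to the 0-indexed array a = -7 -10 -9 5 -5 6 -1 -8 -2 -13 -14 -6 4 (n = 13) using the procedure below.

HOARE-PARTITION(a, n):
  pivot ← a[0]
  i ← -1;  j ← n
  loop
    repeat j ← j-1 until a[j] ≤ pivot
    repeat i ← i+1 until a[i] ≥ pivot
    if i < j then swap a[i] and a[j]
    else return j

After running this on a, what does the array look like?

pivot=-7
j stops at 10 (-14), i stops at 0 (-7); swap ⇒ -14 -10 -9 5 -5 6 -1 -8 -2 -13 -7 -6 4
j stops at 9 (-13), i stops at 3 (5); swap ⇒ -14 -10 -9 -13 -5 6 -1 -8 -2 5 -7 -6 4
j stops at 7 (-8), i stops at 4 (-5); swap ⇒ -14 -10 -9 -13 -8 6 -1 -5 -2 5 -7 -6 4
j stops at 4, i stops at 5; i≥j ⇒ return 4. a=-14 -10 -9 -13 -8 6 -1 -5 -2 5 -7 -6 4

-14 -10 -9 -13 -8 6 -1 -5 -2 5 -7 -6 4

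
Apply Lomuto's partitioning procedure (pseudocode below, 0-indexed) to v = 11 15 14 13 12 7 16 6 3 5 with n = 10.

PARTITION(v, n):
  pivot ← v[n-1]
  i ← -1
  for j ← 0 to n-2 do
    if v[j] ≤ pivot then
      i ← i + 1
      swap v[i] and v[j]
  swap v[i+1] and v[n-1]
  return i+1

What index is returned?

pivot=5, i=-1
j=0: 11>5, skip
j=1: 15>5, skip
j=2: 14>5, skip
j=3: 13>5, skip
j=4: 12>5, skip
j=5: 7>5, skip
j=6: 16>5, skip
j=7: 6>5, skip
j=8: 3≤5, i=0, swap(0,8) ⇒ 3 15 14 13 12 7 16 6 11 5
swap(1,9) ⇒ 3 5 14 13 12 7 16 6 11 15; return 1

1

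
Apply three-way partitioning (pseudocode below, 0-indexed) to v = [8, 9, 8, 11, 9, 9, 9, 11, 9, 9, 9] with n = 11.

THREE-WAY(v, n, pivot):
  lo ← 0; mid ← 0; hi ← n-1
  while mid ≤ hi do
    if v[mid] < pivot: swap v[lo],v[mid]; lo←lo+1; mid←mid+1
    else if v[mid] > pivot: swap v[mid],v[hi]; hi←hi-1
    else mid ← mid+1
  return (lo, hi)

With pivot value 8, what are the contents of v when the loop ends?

pivot = 8; lo=0, mid=0, hi=10
v[mid]=8=8: mid=1
v[mid]=9>8: swap v[1],v[10]; hi=9 → [8, 9, 8, 11, 9, 9, 9, 11, 9, 9, 9]
v[mid]=9>8: swap v[1],v[9]; hi=8 → [8, 9, 8, 11, 9, 9, 9, 11, 9, 9, 9]
v[mid]=9>8: swap v[1],v[8]; hi=7 → [8, 9, 8, 11, 9, 9, 9, 11, 9, 9, 9]
v[mid]=9>8: swap v[1],v[7]; hi=6 → [8, 11, 8, 11, 9, 9, 9, 9, 9, 9, 9]
v[mid]=11>8: swap v[1],v[6]; hi=5 → [8, 9, 8, 11, 9, 9, 11, 9, 9, 9, 9]
v[mid]=9>8: swap v[1],v[5]; hi=4 → [8, 9, 8, 11, 9, 9, 11, 9, 9, 9, 9]
v[mid]=9>8: swap v[1],v[4]; hi=3 → [8, 9, 8, 11, 9, 9, 11, 9, 9, 9, 9]
v[mid]=9>8: swap v[1],v[3]; hi=2 → [8, 11, 8, 9, 9, 9, 11, 9, 9, 9, 9]
v[mid]=11>8: swap v[1],v[2]; hi=1 → [8, 8, 11, 9, 9, 9, 11, 9, 9, 9, 9]
v[mid]=8=8: mid=2
end: lo=0, hi=1; v = [8, 8, 11, 9, 9, 9, 11, 9, 9, 9, 9]

[8, 8, 11, 9, 9, 9, 11, 9, 9, 9, 9]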